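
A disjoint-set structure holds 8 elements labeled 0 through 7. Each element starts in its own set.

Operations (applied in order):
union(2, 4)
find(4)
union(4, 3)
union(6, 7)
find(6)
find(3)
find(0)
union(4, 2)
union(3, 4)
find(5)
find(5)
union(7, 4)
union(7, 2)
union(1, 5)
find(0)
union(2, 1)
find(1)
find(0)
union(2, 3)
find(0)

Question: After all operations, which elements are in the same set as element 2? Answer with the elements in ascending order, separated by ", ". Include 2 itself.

Step 1: union(2, 4) -> merged; set of 2 now {2, 4}
Step 2: find(4) -> no change; set of 4 is {2, 4}
Step 3: union(4, 3) -> merged; set of 4 now {2, 3, 4}
Step 4: union(6, 7) -> merged; set of 6 now {6, 7}
Step 5: find(6) -> no change; set of 6 is {6, 7}
Step 6: find(3) -> no change; set of 3 is {2, 3, 4}
Step 7: find(0) -> no change; set of 0 is {0}
Step 8: union(4, 2) -> already same set; set of 4 now {2, 3, 4}
Step 9: union(3, 4) -> already same set; set of 3 now {2, 3, 4}
Step 10: find(5) -> no change; set of 5 is {5}
Step 11: find(5) -> no change; set of 5 is {5}
Step 12: union(7, 4) -> merged; set of 7 now {2, 3, 4, 6, 7}
Step 13: union(7, 2) -> already same set; set of 7 now {2, 3, 4, 6, 7}
Step 14: union(1, 5) -> merged; set of 1 now {1, 5}
Step 15: find(0) -> no change; set of 0 is {0}
Step 16: union(2, 1) -> merged; set of 2 now {1, 2, 3, 4, 5, 6, 7}
Step 17: find(1) -> no change; set of 1 is {1, 2, 3, 4, 5, 6, 7}
Step 18: find(0) -> no change; set of 0 is {0}
Step 19: union(2, 3) -> already same set; set of 2 now {1, 2, 3, 4, 5, 6, 7}
Step 20: find(0) -> no change; set of 0 is {0}
Component of 2: {1, 2, 3, 4, 5, 6, 7}

Answer: 1, 2, 3, 4, 5, 6, 7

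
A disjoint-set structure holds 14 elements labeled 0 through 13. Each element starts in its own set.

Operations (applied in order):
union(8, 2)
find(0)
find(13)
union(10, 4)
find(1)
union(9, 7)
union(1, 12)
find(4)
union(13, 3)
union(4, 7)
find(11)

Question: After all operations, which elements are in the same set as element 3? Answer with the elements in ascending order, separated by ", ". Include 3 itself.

Step 1: union(8, 2) -> merged; set of 8 now {2, 8}
Step 2: find(0) -> no change; set of 0 is {0}
Step 3: find(13) -> no change; set of 13 is {13}
Step 4: union(10, 4) -> merged; set of 10 now {4, 10}
Step 5: find(1) -> no change; set of 1 is {1}
Step 6: union(9, 7) -> merged; set of 9 now {7, 9}
Step 7: union(1, 12) -> merged; set of 1 now {1, 12}
Step 8: find(4) -> no change; set of 4 is {4, 10}
Step 9: union(13, 3) -> merged; set of 13 now {3, 13}
Step 10: union(4, 7) -> merged; set of 4 now {4, 7, 9, 10}
Step 11: find(11) -> no change; set of 11 is {11}
Component of 3: {3, 13}

Answer: 3, 13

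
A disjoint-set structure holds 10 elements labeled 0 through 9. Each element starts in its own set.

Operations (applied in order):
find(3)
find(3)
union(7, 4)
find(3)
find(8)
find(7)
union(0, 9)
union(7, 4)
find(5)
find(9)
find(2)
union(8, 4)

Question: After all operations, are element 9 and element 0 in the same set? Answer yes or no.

Answer: yes

Derivation:
Step 1: find(3) -> no change; set of 3 is {3}
Step 2: find(3) -> no change; set of 3 is {3}
Step 3: union(7, 4) -> merged; set of 7 now {4, 7}
Step 4: find(3) -> no change; set of 3 is {3}
Step 5: find(8) -> no change; set of 8 is {8}
Step 6: find(7) -> no change; set of 7 is {4, 7}
Step 7: union(0, 9) -> merged; set of 0 now {0, 9}
Step 8: union(7, 4) -> already same set; set of 7 now {4, 7}
Step 9: find(5) -> no change; set of 5 is {5}
Step 10: find(9) -> no change; set of 9 is {0, 9}
Step 11: find(2) -> no change; set of 2 is {2}
Step 12: union(8, 4) -> merged; set of 8 now {4, 7, 8}
Set of 9: {0, 9}; 0 is a member.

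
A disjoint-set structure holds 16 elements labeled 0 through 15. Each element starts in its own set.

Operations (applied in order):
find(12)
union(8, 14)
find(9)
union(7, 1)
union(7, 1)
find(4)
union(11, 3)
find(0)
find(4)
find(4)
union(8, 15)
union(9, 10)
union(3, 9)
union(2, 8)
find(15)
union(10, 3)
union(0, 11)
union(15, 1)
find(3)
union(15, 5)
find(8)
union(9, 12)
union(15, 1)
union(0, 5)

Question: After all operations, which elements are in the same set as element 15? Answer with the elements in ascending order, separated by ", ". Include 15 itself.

Step 1: find(12) -> no change; set of 12 is {12}
Step 2: union(8, 14) -> merged; set of 8 now {8, 14}
Step 3: find(9) -> no change; set of 9 is {9}
Step 4: union(7, 1) -> merged; set of 7 now {1, 7}
Step 5: union(7, 1) -> already same set; set of 7 now {1, 7}
Step 6: find(4) -> no change; set of 4 is {4}
Step 7: union(11, 3) -> merged; set of 11 now {3, 11}
Step 8: find(0) -> no change; set of 0 is {0}
Step 9: find(4) -> no change; set of 4 is {4}
Step 10: find(4) -> no change; set of 4 is {4}
Step 11: union(8, 15) -> merged; set of 8 now {8, 14, 15}
Step 12: union(9, 10) -> merged; set of 9 now {9, 10}
Step 13: union(3, 9) -> merged; set of 3 now {3, 9, 10, 11}
Step 14: union(2, 8) -> merged; set of 2 now {2, 8, 14, 15}
Step 15: find(15) -> no change; set of 15 is {2, 8, 14, 15}
Step 16: union(10, 3) -> already same set; set of 10 now {3, 9, 10, 11}
Step 17: union(0, 11) -> merged; set of 0 now {0, 3, 9, 10, 11}
Step 18: union(15, 1) -> merged; set of 15 now {1, 2, 7, 8, 14, 15}
Step 19: find(3) -> no change; set of 3 is {0, 3, 9, 10, 11}
Step 20: union(15, 5) -> merged; set of 15 now {1, 2, 5, 7, 8, 14, 15}
Step 21: find(8) -> no change; set of 8 is {1, 2, 5, 7, 8, 14, 15}
Step 22: union(9, 12) -> merged; set of 9 now {0, 3, 9, 10, 11, 12}
Step 23: union(15, 1) -> already same set; set of 15 now {1, 2, 5, 7, 8, 14, 15}
Step 24: union(0, 5) -> merged; set of 0 now {0, 1, 2, 3, 5, 7, 8, 9, 10, 11, 12, 14, 15}
Component of 15: {0, 1, 2, 3, 5, 7, 8, 9, 10, 11, 12, 14, 15}

Answer: 0, 1, 2, 3, 5, 7, 8, 9, 10, 11, 12, 14, 15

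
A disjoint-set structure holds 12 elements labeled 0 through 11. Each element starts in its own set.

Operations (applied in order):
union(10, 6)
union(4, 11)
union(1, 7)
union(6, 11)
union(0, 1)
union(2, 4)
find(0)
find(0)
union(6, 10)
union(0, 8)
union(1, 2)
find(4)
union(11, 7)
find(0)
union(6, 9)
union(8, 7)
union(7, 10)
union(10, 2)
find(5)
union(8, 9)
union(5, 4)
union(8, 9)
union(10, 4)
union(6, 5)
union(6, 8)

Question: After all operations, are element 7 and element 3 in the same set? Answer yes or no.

Answer: no

Derivation:
Step 1: union(10, 6) -> merged; set of 10 now {6, 10}
Step 2: union(4, 11) -> merged; set of 4 now {4, 11}
Step 3: union(1, 7) -> merged; set of 1 now {1, 7}
Step 4: union(6, 11) -> merged; set of 6 now {4, 6, 10, 11}
Step 5: union(0, 1) -> merged; set of 0 now {0, 1, 7}
Step 6: union(2, 4) -> merged; set of 2 now {2, 4, 6, 10, 11}
Step 7: find(0) -> no change; set of 0 is {0, 1, 7}
Step 8: find(0) -> no change; set of 0 is {0, 1, 7}
Step 9: union(6, 10) -> already same set; set of 6 now {2, 4, 6, 10, 11}
Step 10: union(0, 8) -> merged; set of 0 now {0, 1, 7, 8}
Step 11: union(1, 2) -> merged; set of 1 now {0, 1, 2, 4, 6, 7, 8, 10, 11}
Step 12: find(4) -> no change; set of 4 is {0, 1, 2, 4, 6, 7, 8, 10, 11}
Step 13: union(11, 7) -> already same set; set of 11 now {0, 1, 2, 4, 6, 7, 8, 10, 11}
Step 14: find(0) -> no change; set of 0 is {0, 1, 2, 4, 6, 7, 8, 10, 11}
Step 15: union(6, 9) -> merged; set of 6 now {0, 1, 2, 4, 6, 7, 8, 9, 10, 11}
Step 16: union(8, 7) -> already same set; set of 8 now {0, 1, 2, 4, 6, 7, 8, 9, 10, 11}
Step 17: union(7, 10) -> already same set; set of 7 now {0, 1, 2, 4, 6, 7, 8, 9, 10, 11}
Step 18: union(10, 2) -> already same set; set of 10 now {0, 1, 2, 4, 6, 7, 8, 9, 10, 11}
Step 19: find(5) -> no change; set of 5 is {5}
Step 20: union(8, 9) -> already same set; set of 8 now {0, 1, 2, 4, 6, 7, 8, 9, 10, 11}
Step 21: union(5, 4) -> merged; set of 5 now {0, 1, 2, 4, 5, 6, 7, 8, 9, 10, 11}
Step 22: union(8, 9) -> already same set; set of 8 now {0, 1, 2, 4, 5, 6, 7, 8, 9, 10, 11}
Step 23: union(10, 4) -> already same set; set of 10 now {0, 1, 2, 4, 5, 6, 7, 8, 9, 10, 11}
Step 24: union(6, 5) -> already same set; set of 6 now {0, 1, 2, 4, 5, 6, 7, 8, 9, 10, 11}
Step 25: union(6, 8) -> already same set; set of 6 now {0, 1, 2, 4, 5, 6, 7, 8, 9, 10, 11}
Set of 7: {0, 1, 2, 4, 5, 6, 7, 8, 9, 10, 11}; 3 is not a member.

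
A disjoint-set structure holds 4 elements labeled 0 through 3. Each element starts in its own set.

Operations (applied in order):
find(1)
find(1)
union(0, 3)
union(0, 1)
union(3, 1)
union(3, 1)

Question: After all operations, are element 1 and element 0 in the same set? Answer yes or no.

Answer: yes

Derivation:
Step 1: find(1) -> no change; set of 1 is {1}
Step 2: find(1) -> no change; set of 1 is {1}
Step 3: union(0, 3) -> merged; set of 0 now {0, 3}
Step 4: union(0, 1) -> merged; set of 0 now {0, 1, 3}
Step 5: union(3, 1) -> already same set; set of 3 now {0, 1, 3}
Step 6: union(3, 1) -> already same set; set of 3 now {0, 1, 3}
Set of 1: {0, 1, 3}; 0 is a member.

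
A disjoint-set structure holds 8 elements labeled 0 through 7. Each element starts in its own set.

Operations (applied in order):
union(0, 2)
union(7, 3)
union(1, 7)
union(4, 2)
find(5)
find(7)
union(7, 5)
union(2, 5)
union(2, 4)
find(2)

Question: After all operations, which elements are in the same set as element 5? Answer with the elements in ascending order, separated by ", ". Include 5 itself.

Answer: 0, 1, 2, 3, 4, 5, 7

Derivation:
Step 1: union(0, 2) -> merged; set of 0 now {0, 2}
Step 2: union(7, 3) -> merged; set of 7 now {3, 7}
Step 3: union(1, 7) -> merged; set of 1 now {1, 3, 7}
Step 4: union(4, 2) -> merged; set of 4 now {0, 2, 4}
Step 5: find(5) -> no change; set of 5 is {5}
Step 6: find(7) -> no change; set of 7 is {1, 3, 7}
Step 7: union(7, 5) -> merged; set of 7 now {1, 3, 5, 7}
Step 8: union(2, 5) -> merged; set of 2 now {0, 1, 2, 3, 4, 5, 7}
Step 9: union(2, 4) -> already same set; set of 2 now {0, 1, 2, 3, 4, 5, 7}
Step 10: find(2) -> no change; set of 2 is {0, 1, 2, 3, 4, 5, 7}
Component of 5: {0, 1, 2, 3, 4, 5, 7}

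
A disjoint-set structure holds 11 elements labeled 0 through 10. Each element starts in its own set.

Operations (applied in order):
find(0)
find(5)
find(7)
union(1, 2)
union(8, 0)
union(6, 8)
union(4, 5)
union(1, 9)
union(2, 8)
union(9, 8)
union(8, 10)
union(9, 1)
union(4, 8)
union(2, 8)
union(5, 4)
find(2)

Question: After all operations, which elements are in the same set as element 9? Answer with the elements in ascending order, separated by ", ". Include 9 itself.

Answer: 0, 1, 2, 4, 5, 6, 8, 9, 10

Derivation:
Step 1: find(0) -> no change; set of 0 is {0}
Step 2: find(5) -> no change; set of 5 is {5}
Step 3: find(7) -> no change; set of 7 is {7}
Step 4: union(1, 2) -> merged; set of 1 now {1, 2}
Step 5: union(8, 0) -> merged; set of 8 now {0, 8}
Step 6: union(6, 8) -> merged; set of 6 now {0, 6, 8}
Step 7: union(4, 5) -> merged; set of 4 now {4, 5}
Step 8: union(1, 9) -> merged; set of 1 now {1, 2, 9}
Step 9: union(2, 8) -> merged; set of 2 now {0, 1, 2, 6, 8, 9}
Step 10: union(9, 8) -> already same set; set of 9 now {0, 1, 2, 6, 8, 9}
Step 11: union(8, 10) -> merged; set of 8 now {0, 1, 2, 6, 8, 9, 10}
Step 12: union(9, 1) -> already same set; set of 9 now {0, 1, 2, 6, 8, 9, 10}
Step 13: union(4, 8) -> merged; set of 4 now {0, 1, 2, 4, 5, 6, 8, 9, 10}
Step 14: union(2, 8) -> already same set; set of 2 now {0, 1, 2, 4, 5, 6, 8, 9, 10}
Step 15: union(5, 4) -> already same set; set of 5 now {0, 1, 2, 4, 5, 6, 8, 9, 10}
Step 16: find(2) -> no change; set of 2 is {0, 1, 2, 4, 5, 6, 8, 9, 10}
Component of 9: {0, 1, 2, 4, 5, 6, 8, 9, 10}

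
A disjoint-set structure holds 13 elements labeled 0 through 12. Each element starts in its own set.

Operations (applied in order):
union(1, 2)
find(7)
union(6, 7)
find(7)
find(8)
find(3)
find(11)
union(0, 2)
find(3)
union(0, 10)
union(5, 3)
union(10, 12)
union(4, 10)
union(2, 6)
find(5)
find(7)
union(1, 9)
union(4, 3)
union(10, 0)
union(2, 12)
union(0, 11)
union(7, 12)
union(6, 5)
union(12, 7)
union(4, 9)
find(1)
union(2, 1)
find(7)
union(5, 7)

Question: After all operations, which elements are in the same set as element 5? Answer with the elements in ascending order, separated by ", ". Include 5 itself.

Step 1: union(1, 2) -> merged; set of 1 now {1, 2}
Step 2: find(7) -> no change; set of 7 is {7}
Step 3: union(6, 7) -> merged; set of 6 now {6, 7}
Step 4: find(7) -> no change; set of 7 is {6, 7}
Step 5: find(8) -> no change; set of 8 is {8}
Step 6: find(3) -> no change; set of 3 is {3}
Step 7: find(11) -> no change; set of 11 is {11}
Step 8: union(0, 2) -> merged; set of 0 now {0, 1, 2}
Step 9: find(3) -> no change; set of 3 is {3}
Step 10: union(0, 10) -> merged; set of 0 now {0, 1, 2, 10}
Step 11: union(5, 3) -> merged; set of 5 now {3, 5}
Step 12: union(10, 12) -> merged; set of 10 now {0, 1, 2, 10, 12}
Step 13: union(4, 10) -> merged; set of 4 now {0, 1, 2, 4, 10, 12}
Step 14: union(2, 6) -> merged; set of 2 now {0, 1, 2, 4, 6, 7, 10, 12}
Step 15: find(5) -> no change; set of 5 is {3, 5}
Step 16: find(7) -> no change; set of 7 is {0, 1, 2, 4, 6, 7, 10, 12}
Step 17: union(1, 9) -> merged; set of 1 now {0, 1, 2, 4, 6, 7, 9, 10, 12}
Step 18: union(4, 3) -> merged; set of 4 now {0, 1, 2, 3, 4, 5, 6, 7, 9, 10, 12}
Step 19: union(10, 0) -> already same set; set of 10 now {0, 1, 2, 3, 4, 5, 6, 7, 9, 10, 12}
Step 20: union(2, 12) -> already same set; set of 2 now {0, 1, 2, 3, 4, 5, 6, 7, 9, 10, 12}
Step 21: union(0, 11) -> merged; set of 0 now {0, 1, 2, 3, 4, 5, 6, 7, 9, 10, 11, 12}
Step 22: union(7, 12) -> already same set; set of 7 now {0, 1, 2, 3, 4, 5, 6, 7, 9, 10, 11, 12}
Step 23: union(6, 5) -> already same set; set of 6 now {0, 1, 2, 3, 4, 5, 6, 7, 9, 10, 11, 12}
Step 24: union(12, 7) -> already same set; set of 12 now {0, 1, 2, 3, 4, 5, 6, 7, 9, 10, 11, 12}
Step 25: union(4, 9) -> already same set; set of 4 now {0, 1, 2, 3, 4, 5, 6, 7, 9, 10, 11, 12}
Step 26: find(1) -> no change; set of 1 is {0, 1, 2, 3, 4, 5, 6, 7, 9, 10, 11, 12}
Step 27: union(2, 1) -> already same set; set of 2 now {0, 1, 2, 3, 4, 5, 6, 7, 9, 10, 11, 12}
Step 28: find(7) -> no change; set of 7 is {0, 1, 2, 3, 4, 5, 6, 7, 9, 10, 11, 12}
Step 29: union(5, 7) -> already same set; set of 5 now {0, 1, 2, 3, 4, 5, 6, 7, 9, 10, 11, 12}
Component of 5: {0, 1, 2, 3, 4, 5, 6, 7, 9, 10, 11, 12}

Answer: 0, 1, 2, 3, 4, 5, 6, 7, 9, 10, 11, 12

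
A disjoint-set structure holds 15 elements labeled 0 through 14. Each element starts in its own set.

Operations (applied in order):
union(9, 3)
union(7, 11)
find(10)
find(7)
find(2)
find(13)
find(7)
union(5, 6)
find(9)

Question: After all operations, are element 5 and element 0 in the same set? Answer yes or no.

Answer: no

Derivation:
Step 1: union(9, 3) -> merged; set of 9 now {3, 9}
Step 2: union(7, 11) -> merged; set of 7 now {7, 11}
Step 3: find(10) -> no change; set of 10 is {10}
Step 4: find(7) -> no change; set of 7 is {7, 11}
Step 5: find(2) -> no change; set of 2 is {2}
Step 6: find(13) -> no change; set of 13 is {13}
Step 7: find(7) -> no change; set of 7 is {7, 11}
Step 8: union(5, 6) -> merged; set of 5 now {5, 6}
Step 9: find(9) -> no change; set of 9 is {3, 9}
Set of 5: {5, 6}; 0 is not a member.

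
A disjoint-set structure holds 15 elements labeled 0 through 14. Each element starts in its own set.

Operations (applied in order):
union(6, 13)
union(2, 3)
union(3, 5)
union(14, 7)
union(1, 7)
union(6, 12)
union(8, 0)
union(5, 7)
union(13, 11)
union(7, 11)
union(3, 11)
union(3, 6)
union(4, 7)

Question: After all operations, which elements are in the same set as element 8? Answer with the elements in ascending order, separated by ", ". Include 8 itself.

Answer: 0, 8

Derivation:
Step 1: union(6, 13) -> merged; set of 6 now {6, 13}
Step 2: union(2, 3) -> merged; set of 2 now {2, 3}
Step 3: union(3, 5) -> merged; set of 3 now {2, 3, 5}
Step 4: union(14, 7) -> merged; set of 14 now {7, 14}
Step 5: union(1, 7) -> merged; set of 1 now {1, 7, 14}
Step 6: union(6, 12) -> merged; set of 6 now {6, 12, 13}
Step 7: union(8, 0) -> merged; set of 8 now {0, 8}
Step 8: union(5, 7) -> merged; set of 5 now {1, 2, 3, 5, 7, 14}
Step 9: union(13, 11) -> merged; set of 13 now {6, 11, 12, 13}
Step 10: union(7, 11) -> merged; set of 7 now {1, 2, 3, 5, 6, 7, 11, 12, 13, 14}
Step 11: union(3, 11) -> already same set; set of 3 now {1, 2, 3, 5, 6, 7, 11, 12, 13, 14}
Step 12: union(3, 6) -> already same set; set of 3 now {1, 2, 3, 5, 6, 7, 11, 12, 13, 14}
Step 13: union(4, 7) -> merged; set of 4 now {1, 2, 3, 4, 5, 6, 7, 11, 12, 13, 14}
Component of 8: {0, 8}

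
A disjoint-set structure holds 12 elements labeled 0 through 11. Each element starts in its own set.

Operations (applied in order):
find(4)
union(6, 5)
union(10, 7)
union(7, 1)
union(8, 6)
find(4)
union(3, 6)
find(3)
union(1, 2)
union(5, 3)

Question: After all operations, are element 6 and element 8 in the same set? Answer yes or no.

Answer: yes

Derivation:
Step 1: find(4) -> no change; set of 4 is {4}
Step 2: union(6, 5) -> merged; set of 6 now {5, 6}
Step 3: union(10, 7) -> merged; set of 10 now {7, 10}
Step 4: union(7, 1) -> merged; set of 7 now {1, 7, 10}
Step 5: union(8, 6) -> merged; set of 8 now {5, 6, 8}
Step 6: find(4) -> no change; set of 4 is {4}
Step 7: union(3, 6) -> merged; set of 3 now {3, 5, 6, 8}
Step 8: find(3) -> no change; set of 3 is {3, 5, 6, 8}
Step 9: union(1, 2) -> merged; set of 1 now {1, 2, 7, 10}
Step 10: union(5, 3) -> already same set; set of 5 now {3, 5, 6, 8}
Set of 6: {3, 5, 6, 8}; 8 is a member.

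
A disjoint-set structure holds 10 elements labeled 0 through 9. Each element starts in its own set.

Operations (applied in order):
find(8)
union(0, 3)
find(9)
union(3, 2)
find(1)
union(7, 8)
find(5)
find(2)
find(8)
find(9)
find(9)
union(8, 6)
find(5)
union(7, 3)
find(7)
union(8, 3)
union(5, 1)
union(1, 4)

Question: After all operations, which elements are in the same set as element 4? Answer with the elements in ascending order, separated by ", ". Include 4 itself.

Answer: 1, 4, 5

Derivation:
Step 1: find(8) -> no change; set of 8 is {8}
Step 2: union(0, 3) -> merged; set of 0 now {0, 3}
Step 3: find(9) -> no change; set of 9 is {9}
Step 4: union(3, 2) -> merged; set of 3 now {0, 2, 3}
Step 5: find(1) -> no change; set of 1 is {1}
Step 6: union(7, 8) -> merged; set of 7 now {7, 8}
Step 7: find(5) -> no change; set of 5 is {5}
Step 8: find(2) -> no change; set of 2 is {0, 2, 3}
Step 9: find(8) -> no change; set of 8 is {7, 8}
Step 10: find(9) -> no change; set of 9 is {9}
Step 11: find(9) -> no change; set of 9 is {9}
Step 12: union(8, 6) -> merged; set of 8 now {6, 7, 8}
Step 13: find(5) -> no change; set of 5 is {5}
Step 14: union(7, 3) -> merged; set of 7 now {0, 2, 3, 6, 7, 8}
Step 15: find(7) -> no change; set of 7 is {0, 2, 3, 6, 7, 8}
Step 16: union(8, 3) -> already same set; set of 8 now {0, 2, 3, 6, 7, 8}
Step 17: union(5, 1) -> merged; set of 5 now {1, 5}
Step 18: union(1, 4) -> merged; set of 1 now {1, 4, 5}
Component of 4: {1, 4, 5}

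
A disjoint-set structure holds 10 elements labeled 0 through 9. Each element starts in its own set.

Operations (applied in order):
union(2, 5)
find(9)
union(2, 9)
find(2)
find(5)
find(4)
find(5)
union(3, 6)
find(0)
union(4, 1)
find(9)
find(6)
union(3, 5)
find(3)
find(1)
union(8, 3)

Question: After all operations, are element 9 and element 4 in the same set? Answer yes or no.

Answer: no

Derivation:
Step 1: union(2, 5) -> merged; set of 2 now {2, 5}
Step 2: find(9) -> no change; set of 9 is {9}
Step 3: union(2, 9) -> merged; set of 2 now {2, 5, 9}
Step 4: find(2) -> no change; set of 2 is {2, 5, 9}
Step 5: find(5) -> no change; set of 5 is {2, 5, 9}
Step 6: find(4) -> no change; set of 4 is {4}
Step 7: find(5) -> no change; set of 5 is {2, 5, 9}
Step 8: union(3, 6) -> merged; set of 3 now {3, 6}
Step 9: find(0) -> no change; set of 0 is {0}
Step 10: union(4, 1) -> merged; set of 4 now {1, 4}
Step 11: find(9) -> no change; set of 9 is {2, 5, 9}
Step 12: find(6) -> no change; set of 6 is {3, 6}
Step 13: union(3, 5) -> merged; set of 3 now {2, 3, 5, 6, 9}
Step 14: find(3) -> no change; set of 3 is {2, 3, 5, 6, 9}
Step 15: find(1) -> no change; set of 1 is {1, 4}
Step 16: union(8, 3) -> merged; set of 8 now {2, 3, 5, 6, 8, 9}
Set of 9: {2, 3, 5, 6, 8, 9}; 4 is not a member.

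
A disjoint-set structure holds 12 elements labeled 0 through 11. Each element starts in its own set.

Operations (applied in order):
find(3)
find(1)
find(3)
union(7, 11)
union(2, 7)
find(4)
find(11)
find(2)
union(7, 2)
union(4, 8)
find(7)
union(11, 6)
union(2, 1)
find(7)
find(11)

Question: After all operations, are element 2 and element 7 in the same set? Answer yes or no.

Answer: yes

Derivation:
Step 1: find(3) -> no change; set of 3 is {3}
Step 2: find(1) -> no change; set of 1 is {1}
Step 3: find(3) -> no change; set of 3 is {3}
Step 4: union(7, 11) -> merged; set of 7 now {7, 11}
Step 5: union(2, 7) -> merged; set of 2 now {2, 7, 11}
Step 6: find(4) -> no change; set of 4 is {4}
Step 7: find(11) -> no change; set of 11 is {2, 7, 11}
Step 8: find(2) -> no change; set of 2 is {2, 7, 11}
Step 9: union(7, 2) -> already same set; set of 7 now {2, 7, 11}
Step 10: union(4, 8) -> merged; set of 4 now {4, 8}
Step 11: find(7) -> no change; set of 7 is {2, 7, 11}
Step 12: union(11, 6) -> merged; set of 11 now {2, 6, 7, 11}
Step 13: union(2, 1) -> merged; set of 2 now {1, 2, 6, 7, 11}
Step 14: find(7) -> no change; set of 7 is {1, 2, 6, 7, 11}
Step 15: find(11) -> no change; set of 11 is {1, 2, 6, 7, 11}
Set of 2: {1, 2, 6, 7, 11}; 7 is a member.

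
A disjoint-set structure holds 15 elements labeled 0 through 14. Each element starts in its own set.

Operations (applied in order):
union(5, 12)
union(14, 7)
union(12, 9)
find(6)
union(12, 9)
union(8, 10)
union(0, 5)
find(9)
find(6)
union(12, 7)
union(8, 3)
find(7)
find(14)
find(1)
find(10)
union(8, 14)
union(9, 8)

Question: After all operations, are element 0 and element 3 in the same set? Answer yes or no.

Answer: yes

Derivation:
Step 1: union(5, 12) -> merged; set of 5 now {5, 12}
Step 2: union(14, 7) -> merged; set of 14 now {7, 14}
Step 3: union(12, 9) -> merged; set of 12 now {5, 9, 12}
Step 4: find(6) -> no change; set of 6 is {6}
Step 5: union(12, 9) -> already same set; set of 12 now {5, 9, 12}
Step 6: union(8, 10) -> merged; set of 8 now {8, 10}
Step 7: union(0, 5) -> merged; set of 0 now {0, 5, 9, 12}
Step 8: find(9) -> no change; set of 9 is {0, 5, 9, 12}
Step 9: find(6) -> no change; set of 6 is {6}
Step 10: union(12, 7) -> merged; set of 12 now {0, 5, 7, 9, 12, 14}
Step 11: union(8, 3) -> merged; set of 8 now {3, 8, 10}
Step 12: find(7) -> no change; set of 7 is {0, 5, 7, 9, 12, 14}
Step 13: find(14) -> no change; set of 14 is {0, 5, 7, 9, 12, 14}
Step 14: find(1) -> no change; set of 1 is {1}
Step 15: find(10) -> no change; set of 10 is {3, 8, 10}
Step 16: union(8, 14) -> merged; set of 8 now {0, 3, 5, 7, 8, 9, 10, 12, 14}
Step 17: union(9, 8) -> already same set; set of 9 now {0, 3, 5, 7, 8, 9, 10, 12, 14}
Set of 0: {0, 3, 5, 7, 8, 9, 10, 12, 14}; 3 is a member.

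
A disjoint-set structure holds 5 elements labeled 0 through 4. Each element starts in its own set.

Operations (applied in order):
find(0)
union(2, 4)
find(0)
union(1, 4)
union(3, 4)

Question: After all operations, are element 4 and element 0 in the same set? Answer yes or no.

Step 1: find(0) -> no change; set of 0 is {0}
Step 2: union(2, 4) -> merged; set of 2 now {2, 4}
Step 3: find(0) -> no change; set of 0 is {0}
Step 4: union(1, 4) -> merged; set of 1 now {1, 2, 4}
Step 5: union(3, 4) -> merged; set of 3 now {1, 2, 3, 4}
Set of 4: {1, 2, 3, 4}; 0 is not a member.

Answer: no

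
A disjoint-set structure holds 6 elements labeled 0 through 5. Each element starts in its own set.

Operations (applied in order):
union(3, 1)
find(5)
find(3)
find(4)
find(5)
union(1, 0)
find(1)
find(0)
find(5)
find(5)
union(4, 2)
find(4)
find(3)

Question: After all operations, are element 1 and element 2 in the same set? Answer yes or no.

Answer: no

Derivation:
Step 1: union(3, 1) -> merged; set of 3 now {1, 3}
Step 2: find(5) -> no change; set of 5 is {5}
Step 3: find(3) -> no change; set of 3 is {1, 3}
Step 4: find(4) -> no change; set of 4 is {4}
Step 5: find(5) -> no change; set of 5 is {5}
Step 6: union(1, 0) -> merged; set of 1 now {0, 1, 3}
Step 7: find(1) -> no change; set of 1 is {0, 1, 3}
Step 8: find(0) -> no change; set of 0 is {0, 1, 3}
Step 9: find(5) -> no change; set of 5 is {5}
Step 10: find(5) -> no change; set of 5 is {5}
Step 11: union(4, 2) -> merged; set of 4 now {2, 4}
Step 12: find(4) -> no change; set of 4 is {2, 4}
Step 13: find(3) -> no change; set of 3 is {0, 1, 3}
Set of 1: {0, 1, 3}; 2 is not a member.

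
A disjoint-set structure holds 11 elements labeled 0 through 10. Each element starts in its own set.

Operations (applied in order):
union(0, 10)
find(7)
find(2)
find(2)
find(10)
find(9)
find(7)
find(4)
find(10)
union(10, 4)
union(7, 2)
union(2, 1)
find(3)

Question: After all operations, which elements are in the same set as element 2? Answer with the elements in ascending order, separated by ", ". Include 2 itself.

Step 1: union(0, 10) -> merged; set of 0 now {0, 10}
Step 2: find(7) -> no change; set of 7 is {7}
Step 3: find(2) -> no change; set of 2 is {2}
Step 4: find(2) -> no change; set of 2 is {2}
Step 5: find(10) -> no change; set of 10 is {0, 10}
Step 6: find(9) -> no change; set of 9 is {9}
Step 7: find(7) -> no change; set of 7 is {7}
Step 8: find(4) -> no change; set of 4 is {4}
Step 9: find(10) -> no change; set of 10 is {0, 10}
Step 10: union(10, 4) -> merged; set of 10 now {0, 4, 10}
Step 11: union(7, 2) -> merged; set of 7 now {2, 7}
Step 12: union(2, 1) -> merged; set of 2 now {1, 2, 7}
Step 13: find(3) -> no change; set of 3 is {3}
Component of 2: {1, 2, 7}

Answer: 1, 2, 7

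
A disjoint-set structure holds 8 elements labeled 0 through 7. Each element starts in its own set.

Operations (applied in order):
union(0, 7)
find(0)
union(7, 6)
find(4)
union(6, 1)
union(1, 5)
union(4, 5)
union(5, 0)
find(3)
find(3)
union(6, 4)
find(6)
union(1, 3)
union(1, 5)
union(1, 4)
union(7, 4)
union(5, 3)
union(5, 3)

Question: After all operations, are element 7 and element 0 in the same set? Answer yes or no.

Step 1: union(0, 7) -> merged; set of 0 now {0, 7}
Step 2: find(0) -> no change; set of 0 is {0, 7}
Step 3: union(7, 6) -> merged; set of 7 now {0, 6, 7}
Step 4: find(4) -> no change; set of 4 is {4}
Step 5: union(6, 1) -> merged; set of 6 now {0, 1, 6, 7}
Step 6: union(1, 5) -> merged; set of 1 now {0, 1, 5, 6, 7}
Step 7: union(4, 5) -> merged; set of 4 now {0, 1, 4, 5, 6, 7}
Step 8: union(5, 0) -> already same set; set of 5 now {0, 1, 4, 5, 6, 7}
Step 9: find(3) -> no change; set of 3 is {3}
Step 10: find(3) -> no change; set of 3 is {3}
Step 11: union(6, 4) -> already same set; set of 6 now {0, 1, 4, 5, 6, 7}
Step 12: find(6) -> no change; set of 6 is {0, 1, 4, 5, 6, 7}
Step 13: union(1, 3) -> merged; set of 1 now {0, 1, 3, 4, 5, 6, 7}
Step 14: union(1, 5) -> already same set; set of 1 now {0, 1, 3, 4, 5, 6, 7}
Step 15: union(1, 4) -> already same set; set of 1 now {0, 1, 3, 4, 5, 6, 7}
Step 16: union(7, 4) -> already same set; set of 7 now {0, 1, 3, 4, 5, 6, 7}
Step 17: union(5, 3) -> already same set; set of 5 now {0, 1, 3, 4, 5, 6, 7}
Step 18: union(5, 3) -> already same set; set of 5 now {0, 1, 3, 4, 5, 6, 7}
Set of 7: {0, 1, 3, 4, 5, 6, 7}; 0 is a member.

Answer: yes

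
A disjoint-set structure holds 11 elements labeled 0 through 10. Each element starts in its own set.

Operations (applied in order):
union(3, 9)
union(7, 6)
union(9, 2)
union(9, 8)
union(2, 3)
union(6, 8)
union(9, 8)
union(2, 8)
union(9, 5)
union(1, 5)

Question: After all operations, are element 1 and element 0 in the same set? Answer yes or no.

Step 1: union(3, 9) -> merged; set of 3 now {3, 9}
Step 2: union(7, 6) -> merged; set of 7 now {6, 7}
Step 3: union(9, 2) -> merged; set of 9 now {2, 3, 9}
Step 4: union(9, 8) -> merged; set of 9 now {2, 3, 8, 9}
Step 5: union(2, 3) -> already same set; set of 2 now {2, 3, 8, 9}
Step 6: union(6, 8) -> merged; set of 6 now {2, 3, 6, 7, 8, 9}
Step 7: union(9, 8) -> already same set; set of 9 now {2, 3, 6, 7, 8, 9}
Step 8: union(2, 8) -> already same set; set of 2 now {2, 3, 6, 7, 8, 9}
Step 9: union(9, 5) -> merged; set of 9 now {2, 3, 5, 6, 7, 8, 9}
Step 10: union(1, 5) -> merged; set of 1 now {1, 2, 3, 5, 6, 7, 8, 9}
Set of 1: {1, 2, 3, 5, 6, 7, 8, 9}; 0 is not a member.

Answer: no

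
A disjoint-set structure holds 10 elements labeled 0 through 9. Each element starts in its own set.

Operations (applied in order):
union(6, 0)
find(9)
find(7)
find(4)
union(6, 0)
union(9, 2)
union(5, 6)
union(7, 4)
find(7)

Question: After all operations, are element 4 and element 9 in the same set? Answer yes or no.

Step 1: union(6, 0) -> merged; set of 6 now {0, 6}
Step 2: find(9) -> no change; set of 9 is {9}
Step 3: find(7) -> no change; set of 7 is {7}
Step 4: find(4) -> no change; set of 4 is {4}
Step 5: union(6, 0) -> already same set; set of 6 now {0, 6}
Step 6: union(9, 2) -> merged; set of 9 now {2, 9}
Step 7: union(5, 6) -> merged; set of 5 now {0, 5, 6}
Step 8: union(7, 4) -> merged; set of 7 now {4, 7}
Step 9: find(7) -> no change; set of 7 is {4, 7}
Set of 4: {4, 7}; 9 is not a member.

Answer: no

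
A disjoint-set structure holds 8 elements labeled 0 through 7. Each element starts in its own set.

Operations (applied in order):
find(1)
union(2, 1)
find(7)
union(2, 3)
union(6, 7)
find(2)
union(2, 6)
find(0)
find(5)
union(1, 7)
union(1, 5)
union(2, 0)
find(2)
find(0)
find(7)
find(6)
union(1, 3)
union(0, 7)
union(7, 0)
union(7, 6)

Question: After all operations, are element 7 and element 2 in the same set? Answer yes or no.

Answer: yes

Derivation:
Step 1: find(1) -> no change; set of 1 is {1}
Step 2: union(2, 1) -> merged; set of 2 now {1, 2}
Step 3: find(7) -> no change; set of 7 is {7}
Step 4: union(2, 3) -> merged; set of 2 now {1, 2, 3}
Step 5: union(6, 7) -> merged; set of 6 now {6, 7}
Step 6: find(2) -> no change; set of 2 is {1, 2, 3}
Step 7: union(2, 6) -> merged; set of 2 now {1, 2, 3, 6, 7}
Step 8: find(0) -> no change; set of 0 is {0}
Step 9: find(5) -> no change; set of 5 is {5}
Step 10: union(1, 7) -> already same set; set of 1 now {1, 2, 3, 6, 7}
Step 11: union(1, 5) -> merged; set of 1 now {1, 2, 3, 5, 6, 7}
Step 12: union(2, 0) -> merged; set of 2 now {0, 1, 2, 3, 5, 6, 7}
Step 13: find(2) -> no change; set of 2 is {0, 1, 2, 3, 5, 6, 7}
Step 14: find(0) -> no change; set of 0 is {0, 1, 2, 3, 5, 6, 7}
Step 15: find(7) -> no change; set of 7 is {0, 1, 2, 3, 5, 6, 7}
Step 16: find(6) -> no change; set of 6 is {0, 1, 2, 3, 5, 6, 7}
Step 17: union(1, 3) -> already same set; set of 1 now {0, 1, 2, 3, 5, 6, 7}
Step 18: union(0, 7) -> already same set; set of 0 now {0, 1, 2, 3, 5, 6, 7}
Step 19: union(7, 0) -> already same set; set of 7 now {0, 1, 2, 3, 5, 6, 7}
Step 20: union(7, 6) -> already same set; set of 7 now {0, 1, 2, 3, 5, 6, 7}
Set of 7: {0, 1, 2, 3, 5, 6, 7}; 2 is a member.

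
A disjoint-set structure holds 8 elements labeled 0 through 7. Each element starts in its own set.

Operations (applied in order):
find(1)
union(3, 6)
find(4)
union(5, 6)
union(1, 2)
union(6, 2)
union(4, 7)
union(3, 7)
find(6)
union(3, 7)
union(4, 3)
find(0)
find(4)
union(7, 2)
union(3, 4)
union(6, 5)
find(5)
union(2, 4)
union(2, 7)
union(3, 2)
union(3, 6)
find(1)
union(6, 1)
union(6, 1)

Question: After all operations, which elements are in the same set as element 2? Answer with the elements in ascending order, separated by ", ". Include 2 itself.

Answer: 1, 2, 3, 4, 5, 6, 7

Derivation:
Step 1: find(1) -> no change; set of 1 is {1}
Step 2: union(3, 6) -> merged; set of 3 now {3, 6}
Step 3: find(4) -> no change; set of 4 is {4}
Step 4: union(5, 6) -> merged; set of 5 now {3, 5, 6}
Step 5: union(1, 2) -> merged; set of 1 now {1, 2}
Step 6: union(6, 2) -> merged; set of 6 now {1, 2, 3, 5, 6}
Step 7: union(4, 7) -> merged; set of 4 now {4, 7}
Step 8: union(3, 7) -> merged; set of 3 now {1, 2, 3, 4, 5, 6, 7}
Step 9: find(6) -> no change; set of 6 is {1, 2, 3, 4, 5, 6, 7}
Step 10: union(3, 7) -> already same set; set of 3 now {1, 2, 3, 4, 5, 6, 7}
Step 11: union(4, 3) -> already same set; set of 4 now {1, 2, 3, 4, 5, 6, 7}
Step 12: find(0) -> no change; set of 0 is {0}
Step 13: find(4) -> no change; set of 4 is {1, 2, 3, 4, 5, 6, 7}
Step 14: union(7, 2) -> already same set; set of 7 now {1, 2, 3, 4, 5, 6, 7}
Step 15: union(3, 4) -> already same set; set of 3 now {1, 2, 3, 4, 5, 6, 7}
Step 16: union(6, 5) -> already same set; set of 6 now {1, 2, 3, 4, 5, 6, 7}
Step 17: find(5) -> no change; set of 5 is {1, 2, 3, 4, 5, 6, 7}
Step 18: union(2, 4) -> already same set; set of 2 now {1, 2, 3, 4, 5, 6, 7}
Step 19: union(2, 7) -> already same set; set of 2 now {1, 2, 3, 4, 5, 6, 7}
Step 20: union(3, 2) -> already same set; set of 3 now {1, 2, 3, 4, 5, 6, 7}
Step 21: union(3, 6) -> already same set; set of 3 now {1, 2, 3, 4, 5, 6, 7}
Step 22: find(1) -> no change; set of 1 is {1, 2, 3, 4, 5, 6, 7}
Step 23: union(6, 1) -> already same set; set of 6 now {1, 2, 3, 4, 5, 6, 7}
Step 24: union(6, 1) -> already same set; set of 6 now {1, 2, 3, 4, 5, 6, 7}
Component of 2: {1, 2, 3, 4, 5, 6, 7}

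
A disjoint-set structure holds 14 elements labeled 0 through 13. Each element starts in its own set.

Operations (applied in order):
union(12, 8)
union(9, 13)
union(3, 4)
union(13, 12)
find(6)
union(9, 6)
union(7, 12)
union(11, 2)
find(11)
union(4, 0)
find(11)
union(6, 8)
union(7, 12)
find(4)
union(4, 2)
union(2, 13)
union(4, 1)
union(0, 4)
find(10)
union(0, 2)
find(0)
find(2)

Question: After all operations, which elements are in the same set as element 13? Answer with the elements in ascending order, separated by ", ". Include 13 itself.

Step 1: union(12, 8) -> merged; set of 12 now {8, 12}
Step 2: union(9, 13) -> merged; set of 9 now {9, 13}
Step 3: union(3, 4) -> merged; set of 3 now {3, 4}
Step 4: union(13, 12) -> merged; set of 13 now {8, 9, 12, 13}
Step 5: find(6) -> no change; set of 6 is {6}
Step 6: union(9, 6) -> merged; set of 9 now {6, 8, 9, 12, 13}
Step 7: union(7, 12) -> merged; set of 7 now {6, 7, 8, 9, 12, 13}
Step 8: union(11, 2) -> merged; set of 11 now {2, 11}
Step 9: find(11) -> no change; set of 11 is {2, 11}
Step 10: union(4, 0) -> merged; set of 4 now {0, 3, 4}
Step 11: find(11) -> no change; set of 11 is {2, 11}
Step 12: union(6, 8) -> already same set; set of 6 now {6, 7, 8, 9, 12, 13}
Step 13: union(7, 12) -> already same set; set of 7 now {6, 7, 8, 9, 12, 13}
Step 14: find(4) -> no change; set of 4 is {0, 3, 4}
Step 15: union(4, 2) -> merged; set of 4 now {0, 2, 3, 4, 11}
Step 16: union(2, 13) -> merged; set of 2 now {0, 2, 3, 4, 6, 7, 8, 9, 11, 12, 13}
Step 17: union(4, 1) -> merged; set of 4 now {0, 1, 2, 3, 4, 6, 7, 8, 9, 11, 12, 13}
Step 18: union(0, 4) -> already same set; set of 0 now {0, 1, 2, 3, 4, 6, 7, 8, 9, 11, 12, 13}
Step 19: find(10) -> no change; set of 10 is {10}
Step 20: union(0, 2) -> already same set; set of 0 now {0, 1, 2, 3, 4, 6, 7, 8, 9, 11, 12, 13}
Step 21: find(0) -> no change; set of 0 is {0, 1, 2, 3, 4, 6, 7, 8, 9, 11, 12, 13}
Step 22: find(2) -> no change; set of 2 is {0, 1, 2, 3, 4, 6, 7, 8, 9, 11, 12, 13}
Component of 13: {0, 1, 2, 3, 4, 6, 7, 8, 9, 11, 12, 13}

Answer: 0, 1, 2, 3, 4, 6, 7, 8, 9, 11, 12, 13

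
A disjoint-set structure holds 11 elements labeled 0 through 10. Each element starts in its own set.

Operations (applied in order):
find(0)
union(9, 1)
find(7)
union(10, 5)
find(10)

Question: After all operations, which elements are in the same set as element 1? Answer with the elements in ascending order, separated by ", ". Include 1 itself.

Answer: 1, 9

Derivation:
Step 1: find(0) -> no change; set of 0 is {0}
Step 2: union(9, 1) -> merged; set of 9 now {1, 9}
Step 3: find(7) -> no change; set of 7 is {7}
Step 4: union(10, 5) -> merged; set of 10 now {5, 10}
Step 5: find(10) -> no change; set of 10 is {5, 10}
Component of 1: {1, 9}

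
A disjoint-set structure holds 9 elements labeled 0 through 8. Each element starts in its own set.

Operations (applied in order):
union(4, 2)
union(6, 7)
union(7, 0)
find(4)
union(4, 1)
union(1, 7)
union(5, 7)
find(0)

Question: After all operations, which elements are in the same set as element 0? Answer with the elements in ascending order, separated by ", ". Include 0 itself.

Answer: 0, 1, 2, 4, 5, 6, 7

Derivation:
Step 1: union(4, 2) -> merged; set of 4 now {2, 4}
Step 2: union(6, 7) -> merged; set of 6 now {6, 7}
Step 3: union(7, 0) -> merged; set of 7 now {0, 6, 7}
Step 4: find(4) -> no change; set of 4 is {2, 4}
Step 5: union(4, 1) -> merged; set of 4 now {1, 2, 4}
Step 6: union(1, 7) -> merged; set of 1 now {0, 1, 2, 4, 6, 7}
Step 7: union(5, 7) -> merged; set of 5 now {0, 1, 2, 4, 5, 6, 7}
Step 8: find(0) -> no change; set of 0 is {0, 1, 2, 4, 5, 6, 7}
Component of 0: {0, 1, 2, 4, 5, 6, 7}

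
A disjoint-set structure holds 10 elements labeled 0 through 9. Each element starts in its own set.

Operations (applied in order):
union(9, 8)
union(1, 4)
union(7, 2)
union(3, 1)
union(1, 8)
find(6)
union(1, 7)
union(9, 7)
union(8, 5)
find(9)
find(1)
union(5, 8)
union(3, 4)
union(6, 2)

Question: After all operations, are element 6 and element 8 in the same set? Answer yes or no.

Answer: yes

Derivation:
Step 1: union(9, 8) -> merged; set of 9 now {8, 9}
Step 2: union(1, 4) -> merged; set of 1 now {1, 4}
Step 3: union(7, 2) -> merged; set of 7 now {2, 7}
Step 4: union(3, 1) -> merged; set of 3 now {1, 3, 4}
Step 5: union(1, 8) -> merged; set of 1 now {1, 3, 4, 8, 9}
Step 6: find(6) -> no change; set of 6 is {6}
Step 7: union(1, 7) -> merged; set of 1 now {1, 2, 3, 4, 7, 8, 9}
Step 8: union(9, 7) -> already same set; set of 9 now {1, 2, 3, 4, 7, 8, 9}
Step 9: union(8, 5) -> merged; set of 8 now {1, 2, 3, 4, 5, 7, 8, 9}
Step 10: find(9) -> no change; set of 9 is {1, 2, 3, 4, 5, 7, 8, 9}
Step 11: find(1) -> no change; set of 1 is {1, 2, 3, 4, 5, 7, 8, 9}
Step 12: union(5, 8) -> already same set; set of 5 now {1, 2, 3, 4, 5, 7, 8, 9}
Step 13: union(3, 4) -> already same set; set of 3 now {1, 2, 3, 4, 5, 7, 8, 9}
Step 14: union(6, 2) -> merged; set of 6 now {1, 2, 3, 4, 5, 6, 7, 8, 9}
Set of 6: {1, 2, 3, 4, 5, 6, 7, 8, 9}; 8 is a member.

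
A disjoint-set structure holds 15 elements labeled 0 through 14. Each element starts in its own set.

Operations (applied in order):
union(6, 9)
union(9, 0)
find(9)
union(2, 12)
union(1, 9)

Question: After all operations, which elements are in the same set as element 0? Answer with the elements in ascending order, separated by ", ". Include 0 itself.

Answer: 0, 1, 6, 9

Derivation:
Step 1: union(6, 9) -> merged; set of 6 now {6, 9}
Step 2: union(9, 0) -> merged; set of 9 now {0, 6, 9}
Step 3: find(9) -> no change; set of 9 is {0, 6, 9}
Step 4: union(2, 12) -> merged; set of 2 now {2, 12}
Step 5: union(1, 9) -> merged; set of 1 now {0, 1, 6, 9}
Component of 0: {0, 1, 6, 9}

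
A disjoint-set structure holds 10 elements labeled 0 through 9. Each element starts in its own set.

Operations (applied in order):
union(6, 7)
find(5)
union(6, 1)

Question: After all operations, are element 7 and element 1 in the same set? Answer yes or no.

Answer: yes

Derivation:
Step 1: union(6, 7) -> merged; set of 6 now {6, 7}
Step 2: find(5) -> no change; set of 5 is {5}
Step 3: union(6, 1) -> merged; set of 6 now {1, 6, 7}
Set of 7: {1, 6, 7}; 1 is a member.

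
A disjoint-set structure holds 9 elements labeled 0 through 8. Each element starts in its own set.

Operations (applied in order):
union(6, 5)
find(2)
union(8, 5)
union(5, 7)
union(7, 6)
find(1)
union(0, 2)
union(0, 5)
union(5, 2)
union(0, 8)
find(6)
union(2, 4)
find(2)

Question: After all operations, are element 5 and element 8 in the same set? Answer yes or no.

Step 1: union(6, 5) -> merged; set of 6 now {5, 6}
Step 2: find(2) -> no change; set of 2 is {2}
Step 3: union(8, 5) -> merged; set of 8 now {5, 6, 8}
Step 4: union(5, 7) -> merged; set of 5 now {5, 6, 7, 8}
Step 5: union(7, 6) -> already same set; set of 7 now {5, 6, 7, 8}
Step 6: find(1) -> no change; set of 1 is {1}
Step 7: union(0, 2) -> merged; set of 0 now {0, 2}
Step 8: union(0, 5) -> merged; set of 0 now {0, 2, 5, 6, 7, 8}
Step 9: union(5, 2) -> already same set; set of 5 now {0, 2, 5, 6, 7, 8}
Step 10: union(0, 8) -> already same set; set of 0 now {0, 2, 5, 6, 7, 8}
Step 11: find(6) -> no change; set of 6 is {0, 2, 5, 6, 7, 8}
Step 12: union(2, 4) -> merged; set of 2 now {0, 2, 4, 5, 6, 7, 8}
Step 13: find(2) -> no change; set of 2 is {0, 2, 4, 5, 6, 7, 8}
Set of 5: {0, 2, 4, 5, 6, 7, 8}; 8 is a member.

Answer: yes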